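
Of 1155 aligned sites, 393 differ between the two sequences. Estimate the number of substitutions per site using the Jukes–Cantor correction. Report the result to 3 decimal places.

p = 393/1155 ≈ 0.34026.
d = −(3/4) ln(1 − 4p/3) = −0.75 ln(1 − 0.45368) = −0.75 ln(0.54632)
  = −0.75 × (-0.604550) = 0.453413 substitutions/site.

0.453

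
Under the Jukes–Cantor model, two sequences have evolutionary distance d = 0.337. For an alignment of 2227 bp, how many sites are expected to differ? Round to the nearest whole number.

Invert JC69: p = (3/4)(1 − e^(−4d/3)) = 0.75 × (1 − e^(-0.449333)) = 0.75 × (1 − 0.638054) = 0.271460.
Expected differing sites = pL ≈ 0.271460 × 2227 = 604.54142 ≈ 605.

605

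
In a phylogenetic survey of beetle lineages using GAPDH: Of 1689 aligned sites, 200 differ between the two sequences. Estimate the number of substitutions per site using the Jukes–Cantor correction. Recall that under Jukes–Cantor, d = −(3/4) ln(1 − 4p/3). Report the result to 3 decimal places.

0.129

p = 200/1689 ≈ 0.118413.
d = −(3/4) ln(1 − 4p/3) = −0.75 ln(1 − 0.157884) = −0.75 ln(0.842116)
  = −0.75 × (-0.171838) = 0.128879 substitutions/site.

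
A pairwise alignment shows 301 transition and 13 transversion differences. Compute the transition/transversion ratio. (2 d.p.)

23.15

R = 301/13 = 23.153846… ≈ 23.15 (to 2 d.p.).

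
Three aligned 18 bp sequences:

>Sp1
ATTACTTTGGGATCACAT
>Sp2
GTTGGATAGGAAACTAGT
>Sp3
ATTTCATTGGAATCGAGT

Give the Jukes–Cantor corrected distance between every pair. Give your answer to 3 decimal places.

d(Sp1,Sp2) = 1.012, d(Sp1,Sp3) = 0.441, d(Sp2,Sp3) = 0.441

Sp1–Sp2: 10/18 sites differ → p ≈ 0.555556, d = −0.75 ln(1 − 0.740741) = 1.012446 ≈ 1.012.
Sp1–Sp3: 6/18 sites differ → p ≈ 0.333333, d = −0.75 ln(1 − 0.444444) = 0.440839 ≈ 0.441.
Sp2–Sp3: 6/18 sites differ → p ≈ 0.333333, d = −0.75 ln(1 − 0.444444) = 0.440839 ≈ 0.441.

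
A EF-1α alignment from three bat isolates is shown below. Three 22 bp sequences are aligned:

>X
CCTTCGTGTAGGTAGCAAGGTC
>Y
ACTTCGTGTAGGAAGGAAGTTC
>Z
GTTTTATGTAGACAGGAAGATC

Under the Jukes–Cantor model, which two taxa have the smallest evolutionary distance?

X and Y

X–Y: 4/22 differ, p = 0.182, d = 0.208.
X–Z: 8/22 differ, p = 0.364, d = 0.497.
Y–Z: 7/22 differ, p = 0.318, d = 0.414.
The smallest distance is between X and Y.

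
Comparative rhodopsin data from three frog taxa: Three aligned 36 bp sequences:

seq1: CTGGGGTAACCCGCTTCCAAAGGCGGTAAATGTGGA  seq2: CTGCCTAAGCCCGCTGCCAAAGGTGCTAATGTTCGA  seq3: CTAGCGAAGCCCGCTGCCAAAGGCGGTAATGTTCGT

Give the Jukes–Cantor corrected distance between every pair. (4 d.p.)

seq1–seq2: 12/36 sites differ → p ≈ 0.333333, d = −0.75 ln(1 − 0.444444) = 0.440839 ≈ 0.4408.
seq1–seq3: 10/36 sites differ → p ≈ 0.277778, d = −0.75 ln(1 − 0.370371) = 0.346968 ≈ 0.3470.
seq2–seq3: 6/36 sites differ → p ≈ 0.166667, d = −0.75 ln(1 − 0.222223) = 0.188487 ≈ 0.1885.

d(seq1,seq2) = 0.4408, d(seq1,seq3) = 0.3470, d(seq2,seq3) = 0.1885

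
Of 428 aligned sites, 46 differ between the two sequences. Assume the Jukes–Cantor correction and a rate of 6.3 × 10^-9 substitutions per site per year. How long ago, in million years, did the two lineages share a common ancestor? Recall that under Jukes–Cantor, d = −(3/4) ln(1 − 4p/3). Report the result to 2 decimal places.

p = 46/428 ≈ 0.107477.
d = −(3/4) ln(1 − 4p/3) = −0.75 ln(1 − 0.143303) = −0.75 ln(0.856697)
  = −0.75 × (-0.154671) = 0.116003 substitutions/site.
Under a molecular clock d = 2μt, so t = d/(2μ) = 0.116003 / (2 × 6.3 × 10^-9) = 9.21 million years.

9.21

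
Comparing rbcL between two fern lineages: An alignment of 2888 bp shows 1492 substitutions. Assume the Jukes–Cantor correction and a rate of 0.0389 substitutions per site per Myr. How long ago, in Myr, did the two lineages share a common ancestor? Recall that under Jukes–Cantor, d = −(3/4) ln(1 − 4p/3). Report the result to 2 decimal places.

11.25

p = 1492/2888 ≈ 0.51662.
d = −(3/4) ln(1 − 4p/3) = −0.75 ln(1 − 0.688827) = −0.75 ln(0.311173)
  = −0.75 × (-1.167406) = 0.875555 substitutions/site.
Under a molecular clock d = 2μt, so t = d/(2μ) = 0.875555 / (2 × 0.0389) = 11.25 Myr.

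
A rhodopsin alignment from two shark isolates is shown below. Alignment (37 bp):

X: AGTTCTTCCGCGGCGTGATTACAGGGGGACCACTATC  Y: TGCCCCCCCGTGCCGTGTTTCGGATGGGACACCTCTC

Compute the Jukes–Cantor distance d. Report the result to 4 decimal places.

The sequences differ at 16 of 37 sites, so p = 16/37 ≈ 0.432432.
d = −(3/4) ln(1 − 4p/3) = −0.75 ln(1 − 0.576576) = −0.75 ln(0.423424)
  = −0.75 × (-0.859381) = 0.644536 substitutions/site.

0.6445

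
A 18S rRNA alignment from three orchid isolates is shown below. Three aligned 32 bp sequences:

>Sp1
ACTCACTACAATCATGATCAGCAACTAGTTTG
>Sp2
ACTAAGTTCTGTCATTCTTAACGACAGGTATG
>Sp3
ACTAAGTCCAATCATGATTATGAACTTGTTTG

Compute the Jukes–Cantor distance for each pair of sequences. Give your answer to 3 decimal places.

d(Sp1,Sp2) = 0.585, d(Sp1,Sp3) = 0.259, d(Sp2,Sp3) = 0.460

Sp1–Sp2: 13/32 sites differ → p = 0.40625, d = −0.75 ln(1 − 0.541667) = 0.585119 ≈ 0.585.
Sp1–Sp3: 7/32 sites differ → p = 0.21875, d = −0.75 ln(1 − 0.291667) = 0.258631 ≈ 0.259.
Sp2–Sp3: 11/32 sites differ → p = 0.34375, d = −0.75 ln(1 − 0.458333) = 0.459828 ≈ 0.460.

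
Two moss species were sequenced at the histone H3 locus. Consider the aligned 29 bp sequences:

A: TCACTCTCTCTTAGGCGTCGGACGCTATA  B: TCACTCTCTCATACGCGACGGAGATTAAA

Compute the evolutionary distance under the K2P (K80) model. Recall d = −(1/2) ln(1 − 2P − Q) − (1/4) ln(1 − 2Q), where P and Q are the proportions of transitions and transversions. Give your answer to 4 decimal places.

0.2915

Of 29 sites, 2 differences are transitions and 5 are transversions, so P = 2/29 ≈ 0.068966 and Q = 5/29 ≈ 0.172414.
Under the Kimura two-parameter model, d = −½ ln(1 − 2P − Q) − ¼ ln(1 − 2Q).
1 − 2P − Q = 0.689654, giving −½ ln(0.689654) = 0.185783.
1 − 2Q = 0.655172, giving −¼ ln(0.655172) = 0.105714.
d = 0.185783 + 0.105714 = 0.291497.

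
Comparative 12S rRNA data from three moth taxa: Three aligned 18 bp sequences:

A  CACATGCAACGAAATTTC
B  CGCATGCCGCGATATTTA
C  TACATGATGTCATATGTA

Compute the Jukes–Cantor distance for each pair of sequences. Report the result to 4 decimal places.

A–B: 5/18 sites differ → p ≈ 0.277778, d = −0.75 ln(1 − 0.370371) = 0.346968 ≈ 0.3470.
A–C: 9/18 sites differ → p = 0.5, d = −0.75 ln(1 − 0.666667) = 0.823960 ≈ 0.8240.
B–C: 7/18 sites differ → p ≈ 0.388889, d = −0.75 ln(1 − 0.518519) = 0.548166 ≈ 0.5482.

d(A,B) = 0.3470, d(A,C) = 0.8240, d(B,C) = 0.5482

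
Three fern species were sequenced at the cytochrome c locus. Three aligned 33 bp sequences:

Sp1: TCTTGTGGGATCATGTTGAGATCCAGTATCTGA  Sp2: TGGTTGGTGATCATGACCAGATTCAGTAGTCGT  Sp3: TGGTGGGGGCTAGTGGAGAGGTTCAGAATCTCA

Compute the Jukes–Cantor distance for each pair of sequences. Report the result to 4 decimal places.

d(Sp1,Sp2) = 0.5587, d(Sp1,Sp3) = 0.4975, d(Sp2,Sp3) = 0.6987

Sp1–Sp2: 13/33 sites differ → p ≈ 0.393939, d = −0.75 ln(1 − 0.525252) = 0.558728 ≈ 0.5587.
Sp1–Sp3: 12/33 sites differ → p ≈ 0.363636, d = −0.75 ln(1 − 0.484848) = 0.497470 ≈ 0.4975.
Sp2–Sp3: 15/33 sites differ → p ≈ 0.454545, d = −0.75 ln(1 − 0.60606) = 0.698667 ≈ 0.6987.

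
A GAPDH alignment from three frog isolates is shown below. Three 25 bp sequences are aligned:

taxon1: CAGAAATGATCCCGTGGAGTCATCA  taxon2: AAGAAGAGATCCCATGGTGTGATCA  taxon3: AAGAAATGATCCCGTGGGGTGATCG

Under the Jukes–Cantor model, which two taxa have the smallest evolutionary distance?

taxon1 and taxon3

taxon1–taxon2: 6/25 differ, p = 0.240, d = 0.289.
taxon1–taxon3: 4/25 differ, p = 0.160, d = 0.180.
taxon2–taxon3: 5/25 differ, p = 0.200, d = 0.233.
The smallest distance is between taxon1 and taxon3.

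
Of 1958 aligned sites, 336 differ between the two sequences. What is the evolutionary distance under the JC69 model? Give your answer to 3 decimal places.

p = 336/1958 ≈ 0.171604.
d = −(3/4) ln(1 − 4p/3) = −0.75 ln(1 − 0.228805) = −0.75 ln(0.771195)
  = −0.75 × (-0.259814) = 0.194861 substitutions/site.

0.195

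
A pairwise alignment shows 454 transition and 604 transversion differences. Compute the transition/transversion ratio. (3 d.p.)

R = 454/604 = 0.751655… ≈ 0.752 (to 3 d.p.).

0.752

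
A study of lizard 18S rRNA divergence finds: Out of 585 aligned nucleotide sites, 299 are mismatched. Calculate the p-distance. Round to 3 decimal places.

0.511

p = 299/585 = 0.511111… ≈ 0.511 (to 3 d.p.).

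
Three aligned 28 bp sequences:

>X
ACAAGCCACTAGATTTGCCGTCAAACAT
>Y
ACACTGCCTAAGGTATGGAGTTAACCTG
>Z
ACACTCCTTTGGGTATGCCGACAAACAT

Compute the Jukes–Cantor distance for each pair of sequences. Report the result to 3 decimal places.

d(X,Y) = 0.824, d(X,Z) = 0.360, d(Y,Z) = 0.556

X–Y: 14/28 sites differ → p = 0.5, d = −0.75 ln(1 − 0.666667) = 0.823960 ≈ 0.824.
X–Z: 8/28 sites differ → p ≈ 0.285714, d = −0.75 ln(1 − 0.380952) = 0.359679 ≈ 0.360.
Y–Z: 11/28 sites differ → p ≈ 0.392857, d = −0.75 ln(1 − 0.523809) = 0.556452 ≈ 0.556.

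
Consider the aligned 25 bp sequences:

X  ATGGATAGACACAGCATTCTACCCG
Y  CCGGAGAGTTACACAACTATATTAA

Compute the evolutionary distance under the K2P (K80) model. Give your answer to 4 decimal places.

0.9188

Of 25 sites, 6 differences are transitions and 7 are transversions, so P = 6/25 = 0.24 and Q = 7/25 = 0.28.
Under the Kimura two-parameter model, d = −½ ln(1 − 2P − Q) − ¼ ln(1 − 2Q).
1 − 2P − Q = 0.24, giving −½ ln(0.24) = 0.713558.
1 − 2Q = 0.44, giving −¼ ln(0.44) = 0.205245.
d = 0.713558 + 0.205245 = 0.918803.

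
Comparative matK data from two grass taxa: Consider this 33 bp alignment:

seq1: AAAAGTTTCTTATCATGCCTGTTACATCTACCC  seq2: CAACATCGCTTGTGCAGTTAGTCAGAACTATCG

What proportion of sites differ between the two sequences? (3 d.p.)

The sequences differ at 17 of 33 positions.
p = 17/33 = 0.515151… ≈ 0.515 (to 3 d.p.).

0.515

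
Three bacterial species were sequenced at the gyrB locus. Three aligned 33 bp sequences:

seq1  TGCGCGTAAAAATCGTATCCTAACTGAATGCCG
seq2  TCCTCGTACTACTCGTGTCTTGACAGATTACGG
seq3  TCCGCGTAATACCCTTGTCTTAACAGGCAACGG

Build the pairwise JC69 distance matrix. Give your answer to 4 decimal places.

d(seq1,seq2) = 0.4975, d(seq1,seq3) = 0.5587, d(seq2,seq3) = 0.2928

seq1–seq2: 12/33 sites differ → p ≈ 0.363636, d = −0.75 ln(1 − 0.484848) = 0.497470 ≈ 0.4975.
seq1–seq3: 13/33 sites differ → p ≈ 0.393939, d = −0.75 ln(1 − 0.525252) = 0.558728 ≈ 0.5587.
seq2–seq3: 8/33 sites differ → p ≈ 0.242424, d = −0.75 ln(1 − 0.323232) = 0.292820 ≈ 0.2928.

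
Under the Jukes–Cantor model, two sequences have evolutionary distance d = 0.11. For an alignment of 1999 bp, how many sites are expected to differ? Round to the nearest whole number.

205

Invert JC69: p = (3/4)(1 − e^(−4d/3)) = 0.75 × (1 − e^(-0.146667)) = 0.75 × (1 − 0.863582) = 0.102314.
Expected differing sites = pL ≈ 0.102314 × 1999 = 204.525686 ≈ 205.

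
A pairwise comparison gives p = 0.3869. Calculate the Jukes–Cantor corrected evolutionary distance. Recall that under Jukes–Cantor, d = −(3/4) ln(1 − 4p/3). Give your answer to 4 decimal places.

0.5440

d = −(3/4) ln(1 − 4p/3) = −0.75 ln(1 − 0.515867) = −0.75 ln(0.484133)
  = −0.75 × (-0.725396) = 0.544047 substitutions/site.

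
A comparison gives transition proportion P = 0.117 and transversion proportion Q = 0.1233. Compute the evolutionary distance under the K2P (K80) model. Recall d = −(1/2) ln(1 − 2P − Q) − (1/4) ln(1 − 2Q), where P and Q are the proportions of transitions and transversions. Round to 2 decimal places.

0.29

Under the Kimura two-parameter model, d = −½ ln(1 − 2P − Q) − ¼ ln(1 − 2Q).
1 − 2P − Q = 0.6427, giving −½ ln(0.6427) = 0.221039.
1 − 2Q = 0.7534, giving −¼ ln(0.7534) = 0.070790.
d = 0.221039 + 0.070790 = 0.291829.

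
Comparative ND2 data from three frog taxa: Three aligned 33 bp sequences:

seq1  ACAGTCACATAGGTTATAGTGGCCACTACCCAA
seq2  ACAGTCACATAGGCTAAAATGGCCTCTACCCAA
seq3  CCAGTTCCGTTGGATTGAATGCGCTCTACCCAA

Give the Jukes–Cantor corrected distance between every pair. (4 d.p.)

d(seq1,seq2) = 0.1322, d(seq1,seq3) = 0.4975, d(seq2,seq3) = 0.3882

seq1–seq2: 4/33 sites differ → p ≈ 0.121212, d = −0.75 ln(1 − 0.161616) = 0.132209 ≈ 0.1322.
seq1–seq3: 12/33 sites differ → p ≈ 0.363636, d = −0.75 ln(1 − 0.484848) = 0.497470 ≈ 0.4975.
seq2–seq3: 10/33 sites differ → p ≈ 0.30303, d = −0.75 ln(1 − 0.40404) = 0.388186 ≈ 0.3882.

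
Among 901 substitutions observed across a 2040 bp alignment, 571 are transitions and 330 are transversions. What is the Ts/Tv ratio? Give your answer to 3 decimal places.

1.730

R = 571/330 = 1.730303… ≈ 1.730 (to 3 d.p.).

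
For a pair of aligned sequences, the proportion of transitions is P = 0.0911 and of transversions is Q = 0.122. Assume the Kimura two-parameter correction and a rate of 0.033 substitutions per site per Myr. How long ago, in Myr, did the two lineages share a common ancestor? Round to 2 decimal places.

3.81

Under the Kimura two-parameter model, d = −½ ln(1 − 2P − Q) − ¼ ln(1 − 2Q).
1 − 2P − Q = 0.6958, giving −½ ln(0.6958) = 0.181347.
1 − 2Q = 0.756, giving −¼ ln(0.756) = 0.069928.
d = 0.181347 + 0.069928 = 0.251275.
Under a molecular clock d = 2μt, so t = d/(2μ) = 0.251275 / (2 × 0.033) = 3.81 Myr.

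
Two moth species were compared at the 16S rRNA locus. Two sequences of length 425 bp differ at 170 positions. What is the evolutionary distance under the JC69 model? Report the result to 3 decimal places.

0.572

p = 170/425 = 0.4.
d = −(3/4) ln(1 − 4p/3) = −0.75 ln(1 − 0.533333) = −0.75 ln(0.466667)
  = −0.75 × (-0.762139) = 0.571604 substitutions/site.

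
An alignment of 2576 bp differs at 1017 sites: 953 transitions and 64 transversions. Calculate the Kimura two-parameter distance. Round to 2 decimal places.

P = 953/2576 ≈ 0.369953 and Q = 64/2576 ≈ 0.024845.
Under the Kimura two-parameter model, d = −½ ln(1 − 2P − Q) − ¼ ln(1 − 2Q).
1 − 2P − Q = 0.235249, giving −½ ln(0.235249) = 0.723555.
1 − 2Q = 0.95031, giving −¼ ln(0.95031) = 0.012742.
d = 0.723555 + 0.012742 = 0.736297.

0.74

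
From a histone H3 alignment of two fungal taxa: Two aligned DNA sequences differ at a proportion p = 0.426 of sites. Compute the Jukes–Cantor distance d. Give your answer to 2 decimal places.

0.63

d = −(3/4) ln(1 − 4p/3) = −0.75 ln(1 − 0.568) = −0.75 ln(0.432)
  = −0.75 × (-0.839330) = 0.629498 substitutions/site.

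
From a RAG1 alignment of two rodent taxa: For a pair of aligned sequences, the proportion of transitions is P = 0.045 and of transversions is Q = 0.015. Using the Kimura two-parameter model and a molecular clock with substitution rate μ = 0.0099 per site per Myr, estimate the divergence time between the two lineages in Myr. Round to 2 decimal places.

3.19

Under the Kimura two-parameter model, d = −½ ln(1 − 2P − Q) − ¼ ln(1 − 2Q).
1 − 2P − Q = 0.895, giving −½ ln(0.895) = 0.055466.
1 − 2Q = 0.97, giving −¼ ln(0.97) = 0.007615.
d = 0.055466 + 0.007615 = 0.063081.
Under a molecular clock d = 2μt, so t = d/(2μ) = 0.063081 / (2 × 0.0099) = 3.19 Myr.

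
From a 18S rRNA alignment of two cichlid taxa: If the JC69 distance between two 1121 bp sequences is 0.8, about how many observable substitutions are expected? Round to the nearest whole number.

Invert JC69: p = (3/4)(1 − e^(−4d/3)) = 0.75 × (1 − e^(-1.066667)) = 0.75 × (1 − 0.344154) = 0.491885.
Expected differing sites = pL ≈ 0.491885 × 1121 = 551.403085 ≈ 551.

551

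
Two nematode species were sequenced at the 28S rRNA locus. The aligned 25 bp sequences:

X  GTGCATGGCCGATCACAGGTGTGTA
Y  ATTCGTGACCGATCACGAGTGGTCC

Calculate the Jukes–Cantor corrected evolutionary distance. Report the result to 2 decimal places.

The sequences differ at 10 of 25 sites (1, 3, 5, 8, 17, 18, 22, 23, 24, 25), so p = 10/25 = 0.4.
d = −(3/4) ln(1 − 4p/3) = −0.75 ln(1 − 0.533333) = −0.75 ln(0.466667)
  = −0.75 × (-0.762139) = 0.571604 substitutions/site.

0.57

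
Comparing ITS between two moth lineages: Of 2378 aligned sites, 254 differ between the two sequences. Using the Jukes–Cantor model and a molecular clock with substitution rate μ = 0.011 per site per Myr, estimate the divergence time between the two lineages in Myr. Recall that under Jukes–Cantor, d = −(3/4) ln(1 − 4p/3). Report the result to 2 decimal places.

p = 254/2378 ≈ 0.106812.
d = −(3/4) ln(1 − 4p/3) = −0.75 ln(1 − 0.142416) = −0.75 ln(0.857584)
  = −0.75 × (-0.153636) = 0.115227 substitutions/site.
Under a molecular clock d = 2μt, so t = d/(2μ) = 0.115227 / (2 × 0.011) = 5.24 Myr.

5.24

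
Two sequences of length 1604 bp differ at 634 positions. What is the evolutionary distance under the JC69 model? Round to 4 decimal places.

0.5615

p = 634/1604 ≈ 0.395262.
d = −(3/4) ln(1 − 4p/3) = −0.75 ln(1 − 0.527016) = −0.75 ln(0.472984)
  = −0.75 × (-0.748694) = 0.561521 substitutions/site.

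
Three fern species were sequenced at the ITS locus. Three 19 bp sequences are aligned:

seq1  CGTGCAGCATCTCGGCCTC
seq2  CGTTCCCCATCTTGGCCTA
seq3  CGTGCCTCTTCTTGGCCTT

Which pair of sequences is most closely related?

seq2 and seq3

seq1–seq2: 5/19 differ, p = 0.263, d = 0.324.
seq1–seq3: 5/19 differ, p = 0.263, d = 0.324.
seq2–seq3: 4/19 differ, p = 0.211, d = 0.247.
The smallest distance is between seq2 and seq3.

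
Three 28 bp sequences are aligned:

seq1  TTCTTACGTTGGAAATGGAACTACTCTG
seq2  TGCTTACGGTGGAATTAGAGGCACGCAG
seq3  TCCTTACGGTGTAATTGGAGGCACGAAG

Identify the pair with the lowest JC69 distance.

seq1–seq2: 9/28 differ, p = 0.321, d = 0.420.
seq1–seq3: 10/28 differ, p = 0.357, d = 0.485.
seq2–seq3: 4/28 differ, p = 0.143, d = 0.158.
The smallest distance is between seq2 and seq3.

seq2 and seq3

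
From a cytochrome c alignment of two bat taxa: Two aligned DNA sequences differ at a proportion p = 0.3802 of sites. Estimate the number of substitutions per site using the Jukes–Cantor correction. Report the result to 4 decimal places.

d = −(3/4) ln(1 − 4p/3) = −0.75 ln(1 − 0.506933) = −0.75 ln(0.493067)
  = −0.75 × (-0.707110) = 0.530333 substitutions/site.

0.5303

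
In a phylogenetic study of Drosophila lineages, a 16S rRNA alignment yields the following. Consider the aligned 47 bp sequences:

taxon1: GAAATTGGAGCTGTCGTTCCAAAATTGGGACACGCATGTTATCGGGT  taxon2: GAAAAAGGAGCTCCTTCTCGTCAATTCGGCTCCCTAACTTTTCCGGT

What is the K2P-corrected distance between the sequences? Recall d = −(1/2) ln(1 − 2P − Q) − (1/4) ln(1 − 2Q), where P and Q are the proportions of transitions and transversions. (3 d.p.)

0.634

Of 47 sites, 5 differences are transitions and 15 are transversions, so P = 5/47 ≈ 0.106383 and Q = 15/47 ≈ 0.319149.
Under the Kimura two-parameter model, d = −½ ln(1 − 2P − Q) − ¼ ln(1 − 2Q).
1 − 2P − Q = 0.468085, giving −½ ln(0.468085) = 0.379553.
1 − 2Q = 0.361702, giving −¼ ln(0.361702) = 0.254234.
d = 0.379553 + 0.254234 = 0.633787.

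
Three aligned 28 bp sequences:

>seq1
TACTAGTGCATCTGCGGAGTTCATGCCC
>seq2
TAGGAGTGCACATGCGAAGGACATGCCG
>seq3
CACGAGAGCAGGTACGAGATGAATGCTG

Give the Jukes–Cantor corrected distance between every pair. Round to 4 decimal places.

seq1–seq2: 8/28 sites differ → p ≈ 0.285714, d = −0.75 ln(1 − 0.380952) = 0.359679 ≈ 0.3597.
seq1–seq3: 13/28 sites differ → p ≈ 0.464286, d = −0.75 ln(1 − 0.619048) = 0.723811 ≈ 0.7238.
seq2–seq3: 12/28 sites differ → p ≈ 0.428571, d = −0.75 ln(1 − 0.571428) = 0.635472 ≈ 0.6355.

d(seq1,seq2) = 0.3597, d(seq1,seq3) = 0.7238, d(seq2,seq3) = 0.6355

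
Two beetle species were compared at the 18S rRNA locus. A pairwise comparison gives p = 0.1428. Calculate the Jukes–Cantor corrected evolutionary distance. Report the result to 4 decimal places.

d = −(3/4) ln(1 − 4p/3) = −0.75 ln(1 − 0.1904) = −0.75 ln(0.8096)
  = −0.75 × (-0.211215) = 0.158411 substitutions/site.

0.1584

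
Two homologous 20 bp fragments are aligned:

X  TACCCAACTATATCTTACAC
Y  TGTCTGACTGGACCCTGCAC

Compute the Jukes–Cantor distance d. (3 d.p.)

The sequences differ at 9 of 20 sites (2, 3, 5, 6, 10, 11, 13, 15, 17), so p = 9/20 = 0.45.
d = −(3/4) ln(1 − 4p/3) = −0.75 ln(1 − 0.6) = −0.75 ln(0.4)
  = −0.75 × (-0.916291) = 0.687218 substitutions/site.

0.687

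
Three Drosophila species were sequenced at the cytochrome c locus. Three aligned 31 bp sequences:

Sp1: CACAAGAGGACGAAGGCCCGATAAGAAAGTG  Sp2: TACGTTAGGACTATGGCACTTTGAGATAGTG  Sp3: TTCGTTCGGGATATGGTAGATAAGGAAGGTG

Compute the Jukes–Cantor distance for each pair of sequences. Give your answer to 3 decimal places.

d(Sp1,Sp2) = 0.481, d(Sp1,Sp3) = 1.116, d(Sp2,Sp3) = 0.544

Sp1–Sp2: 11/31 sites differ → p ≈ 0.354839, d = −0.75 ln(1 − 0.473119) = 0.480585 ≈ 0.481.
Sp1–Sp3: 18/31 sites differ → p ≈ 0.580645, d = −0.75 ln(1 − 0.774193) = 1.116056 ≈ 1.116.
Sp2–Sp3: 12/31 sites differ → p ≈ 0.387097, d = −0.75 ln(1 − 0.516129) = 0.544453 ≈ 0.544.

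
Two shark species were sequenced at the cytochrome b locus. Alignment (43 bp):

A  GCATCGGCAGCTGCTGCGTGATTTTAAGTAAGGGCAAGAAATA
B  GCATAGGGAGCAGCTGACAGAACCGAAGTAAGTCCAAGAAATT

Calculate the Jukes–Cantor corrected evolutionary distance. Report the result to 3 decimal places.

The sequences differ at 13 of 43 sites, so p = 13/43 ≈ 0.302326.
d = −(3/4) ln(1 − 4p/3) = −0.75 ln(1 − 0.403101) = −0.75 ln(0.596899)
  = −0.75 × (-0.516007) = 0.387005 substitutions/site.

0.387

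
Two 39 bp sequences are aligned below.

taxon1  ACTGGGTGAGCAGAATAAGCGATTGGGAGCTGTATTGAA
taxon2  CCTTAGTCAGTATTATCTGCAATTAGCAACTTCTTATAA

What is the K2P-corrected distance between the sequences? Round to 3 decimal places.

Of 39 sites, 6 differences are transitions and 12 are transversions, so P = 6/39 ≈ 0.153846 and Q = 12/39 ≈ 0.307692.
Under the Kimura two-parameter model, d = −½ ln(1 − 2P − Q) − ¼ ln(1 − 2Q).
1 − 2P − Q = 0.384616, giving −½ ln(0.384616) = 0.477755.
1 − 2Q = 0.384616, giving −¼ ln(0.384616) = 0.238877.
d = 0.477755 + 0.238877 = 0.716632.

0.717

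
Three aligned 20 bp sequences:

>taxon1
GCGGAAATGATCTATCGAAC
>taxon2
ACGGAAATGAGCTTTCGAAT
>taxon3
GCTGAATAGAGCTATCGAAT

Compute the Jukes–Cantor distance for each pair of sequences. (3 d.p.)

taxon1–taxon2: 4/20 sites differ → p = 0.2, d = −0.75 ln(1 − 0.266667) = 0.232617 ≈ 0.233.
taxon1–taxon3: 5/20 sites differ → p = 0.25, d = −0.75 ln(1 − 0.333333) = 0.304098 ≈ 0.304.
taxon2–taxon3: 5/20 sites differ → p = 0.25, d = −0.75 ln(1 − 0.333333) = 0.304098 ≈ 0.304.

d(taxon1,taxon2) = 0.233, d(taxon1,taxon3) = 0.304, d(taxon2,taxon3) = 0.304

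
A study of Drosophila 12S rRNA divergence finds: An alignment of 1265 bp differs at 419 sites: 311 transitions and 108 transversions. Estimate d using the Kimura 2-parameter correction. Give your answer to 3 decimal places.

P = 311/1265 ≈ 0.24585 and Q = 108/1265 ≈ 0.085375.
Under the Kimura two-parameter model, d = −½ ln(1 − 2P − Q) − ¼ ln(1 − 2Q).
1 − 2P − Q = 0.422925, giving −½ ln(0.422925) = 0.430280.
1 − 2Q = 0.82925, giving −¼ ln(0.82925) = 0.046808.
d = 0.430280 + 0.046808 = 0.477088.

0.477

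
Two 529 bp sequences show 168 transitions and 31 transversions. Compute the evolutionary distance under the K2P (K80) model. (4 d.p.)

0.6229

P = 168/529 ≈ 0.31758 and Q = 31/529 ≈ 0.058601.
Under the Kimura two-parameter model, d = −½ ln(1 − 2P − Q) − ¼ ln(1 − 2Q).
1 − 2P − Q = 0.306239, giving −½ ln(0.306239) = 0.591695.
1 − 2Q = 0.882798, giving −¼ ln(0.882798) = 0.031165.
d = 0.591695 + 0.031165 = 0.622860.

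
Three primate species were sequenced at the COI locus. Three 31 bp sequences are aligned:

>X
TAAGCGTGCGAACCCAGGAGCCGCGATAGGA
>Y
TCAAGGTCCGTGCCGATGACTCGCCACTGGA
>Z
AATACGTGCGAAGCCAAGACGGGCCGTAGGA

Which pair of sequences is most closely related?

X–Y: 13/31 differ, p = 0.419, d = 0.614.
X–Z: 10/31 differ, p = 0.323, d = 0.422.
Y–Z: 15/31 differ, p = 0.484, d = 0.777.
The smallest distance is between X and Z.

X and Z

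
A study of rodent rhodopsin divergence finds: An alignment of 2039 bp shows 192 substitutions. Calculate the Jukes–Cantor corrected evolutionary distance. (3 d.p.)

p = 192/2039 ≈ 0.094164.
d = −(3/4) ln(1 − 4p/3) = −0.75 ln(1 − 0.125552) = −0.75 ln(0.874448)
  = −0.75 × (-0.134162) = 0.100622 substitutions/site.

0.101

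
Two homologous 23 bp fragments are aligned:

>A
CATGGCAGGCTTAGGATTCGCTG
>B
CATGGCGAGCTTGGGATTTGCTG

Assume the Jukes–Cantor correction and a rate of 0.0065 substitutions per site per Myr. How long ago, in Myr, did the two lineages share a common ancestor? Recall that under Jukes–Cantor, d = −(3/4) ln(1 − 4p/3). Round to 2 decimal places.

15.22

The sequences differ at 4 of 23 sites (7, 8, 13, 19), so p = 4/23 ≈ 0.173913.
d = −(3/4) ln(1 − 4p/3) = −0.75 ln(1 − 0.231884) = −0.75 ln(0.768116)
  = −0.75 × (-0.263815) = 0.197861 substitutions/site.
Under a molecular clock d = 2μt, so t = d/(2μ) = 0.197861 / (2 × 0.0065) = 15.22 Myr.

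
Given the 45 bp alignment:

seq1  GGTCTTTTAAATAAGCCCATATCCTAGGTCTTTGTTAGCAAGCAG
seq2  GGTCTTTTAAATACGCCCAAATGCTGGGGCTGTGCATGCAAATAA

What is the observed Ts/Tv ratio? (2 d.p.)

Transitions are A↔G and C↔T; transversions are all other mismatches.
Transitions: 5. Transversions: 7.
R = 5/7 = 0.714285… ≈ 0.71 (to 2 d.p.).

0.71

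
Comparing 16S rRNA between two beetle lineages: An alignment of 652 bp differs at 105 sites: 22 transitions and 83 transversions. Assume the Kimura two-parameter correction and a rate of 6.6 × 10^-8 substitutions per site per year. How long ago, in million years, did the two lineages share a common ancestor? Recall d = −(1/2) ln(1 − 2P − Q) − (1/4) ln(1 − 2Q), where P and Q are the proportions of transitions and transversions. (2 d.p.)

1.38

P = 22/652 ≈ 0.033742 and Q = 83/652 ≈ 0.127301.
Under the Kimura two-parameter model, d = −½ ln(1 − 2P − Q) − ¼ ln(1 − 2Q).
1 − 2P − Q = 0.805215, giving −½ ln(0.805215) = 0.108323.
1 − 2Q = 0.745398, giving −¼ ln(0.745398) = 0.073459.
d = 0.108323 + 0.073459 = 0.181782.
Under a molecular clock d = 2μt, so t = d/(2μ) = 0.181782 / (2 × 6.6 × 10^-8) = 1.38 million years.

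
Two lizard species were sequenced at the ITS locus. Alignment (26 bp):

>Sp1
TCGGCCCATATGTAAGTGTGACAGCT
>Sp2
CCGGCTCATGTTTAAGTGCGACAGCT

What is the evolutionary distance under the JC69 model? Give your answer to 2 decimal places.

0.22

The sequences differ at 5 of 26 sites (1, 6, 10, 12, 19), so p = 5/26 ≈ 0.192308.
d = −(3/4) ln(1 − 4p/3) = −0.75 ln(1 − 0.256411) = −0.75 ln(0.743589)
  = −0.75 × (-0.296267) = 0.222200 substitutions/site.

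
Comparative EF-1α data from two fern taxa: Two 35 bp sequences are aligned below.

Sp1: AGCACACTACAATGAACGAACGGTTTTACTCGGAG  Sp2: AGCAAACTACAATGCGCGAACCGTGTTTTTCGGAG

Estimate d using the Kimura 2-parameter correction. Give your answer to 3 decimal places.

0.233

Of 35 sites, 2 differences are transitions and 5 are transversions, so P = 2/35 ≈ 0.057143 and Q = 5/35 ≈ 0.142857.
Under the Kimura two-parameter model, d = −½ ln(1 − 2P − Q) − ¼ ln(1 − 2Q).
1 − 2P − Q = 0.742857, giving −½ ln(0.742857) = 0.148626.
1 − 2Q = 0.714286, giving −¼ ln(0.714286) = 0.084118.
d = 0.148626 + 0.084118 = 0.232744.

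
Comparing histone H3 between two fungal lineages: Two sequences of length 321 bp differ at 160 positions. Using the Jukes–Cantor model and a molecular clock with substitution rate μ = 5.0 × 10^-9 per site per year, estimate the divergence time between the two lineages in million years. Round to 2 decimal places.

p = 160/321 ≈ 0.498442.
d = −(3/4) ln(1 − 4p/3) = −0.75 ln(1 − 0.664589) = −0.75 ln(0.335411)
  = −0.75 × (-1.092399) = 0.819299 substitutions/site.
Under a molecular clock d = 2μt, so t = d/(2μ) = 0.819299 / (2 × 5.0 × 10^-9) = 81.93 million years.

81.93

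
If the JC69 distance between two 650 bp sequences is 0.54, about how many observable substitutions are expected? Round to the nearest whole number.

Invert JC69: p = (3/4)(1 − e^(−4d/3)) = 0.75 × (1 − e^(-0.72)) = 0.75 × (1 − 0.486752) = 0.384936.
Expected differing sites = pL ≈ 0.384936 × 650 = 250.2084 ≈ 250.

250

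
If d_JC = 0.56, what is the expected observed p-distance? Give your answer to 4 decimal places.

p = (3/4)(1 − e^(−4d/3)) = 0.75 × (1 − e^(-0.746667)) = 0.75 × (1 − 0.473944) = 0.394542.

0.3945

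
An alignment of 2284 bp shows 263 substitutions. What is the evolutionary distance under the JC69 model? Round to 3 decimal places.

p = 263/2284 ≈ 0.115149.
d = −(3/4) ln(1 − 4p/3) = −0.75 ln(1 − 0.153532) = −0.75 ln(0.846468)
  = −0.75 × (-0.166683) = 0.125012 substitutions/site.

0.125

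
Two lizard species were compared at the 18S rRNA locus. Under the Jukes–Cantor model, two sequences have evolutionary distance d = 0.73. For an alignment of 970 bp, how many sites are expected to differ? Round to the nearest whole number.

Invert JC69: p = (3/4)(1 − e^(−4d/3)) = 0.75 × (1 − e^(-0.973333)) = 0.75 × (1 − 0.377822) = 0.466634.
Expected differing sites = pL ≈ 0.466634 × 970 = 452.63498 ≈ 453.

453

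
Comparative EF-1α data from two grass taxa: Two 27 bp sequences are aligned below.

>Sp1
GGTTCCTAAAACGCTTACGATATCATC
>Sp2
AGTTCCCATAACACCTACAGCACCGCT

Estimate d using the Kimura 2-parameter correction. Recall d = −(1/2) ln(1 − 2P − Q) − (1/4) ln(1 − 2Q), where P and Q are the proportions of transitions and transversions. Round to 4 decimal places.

0.9740

Of 27 sites, 11 differences are transitions and 1 are transversions, so P = 11/27 ≈ 0.407407 and Q = 1/27 ≈ 0.037037.
Under the Kimura two-parameter model, d = −½ ln(1 − 2P − Q) − ¼ ln(1 − 2Q).
1 − 2P − Q = 0.148149, giving −½ ln(0.148149) = 0.954768.
1 − 2Q = 0.925926, giving −¼ ln(0.925926) = 0.019240.
d = 0.954768 + 0.019240 = 0.974008.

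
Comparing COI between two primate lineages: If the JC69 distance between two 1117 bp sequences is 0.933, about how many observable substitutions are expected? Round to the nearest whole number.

596

Invert JC69: p = (3/4)(1 − e^(−4d/3)) = 0.75 × (1 − e^(-1.244)) = 0.75 × (1 − 0.288229) = 0.533828.
Expected differing sites = pL ≈ 0.533828 × 1117 = 596.285876 ≈ 596.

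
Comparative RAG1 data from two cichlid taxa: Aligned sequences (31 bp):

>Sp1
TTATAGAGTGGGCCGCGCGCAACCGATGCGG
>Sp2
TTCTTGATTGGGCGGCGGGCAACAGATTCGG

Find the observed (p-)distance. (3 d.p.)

0.226

The sequences differ at 7 of 31 positions (sites 3, 5, 8, 14, 18, 24, 28).
p = 7/31 = 0.225806… ≈ 0.226 (to 3 d.p.).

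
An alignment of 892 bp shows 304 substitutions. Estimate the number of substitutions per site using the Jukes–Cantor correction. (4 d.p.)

p = 304/892 ≈ 0.340807.
d = −(3/4) ln(1 − 4p/3) = −0.75 ln(1 − 0.454409) = −0.75 ln(0.545591)
  = −0.75 × (-0.605886) = 0.454415 substitutions/site.

0.4544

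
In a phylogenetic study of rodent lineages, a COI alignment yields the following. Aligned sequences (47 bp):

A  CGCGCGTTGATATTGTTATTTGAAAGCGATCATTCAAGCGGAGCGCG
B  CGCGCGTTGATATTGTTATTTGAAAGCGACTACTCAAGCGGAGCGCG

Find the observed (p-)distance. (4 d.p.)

0.0638

The sequences differ at 3 of 47 positions (sites 30, 31, 33).
p = 3/47 = 0.063829… ≈ 0.0638 (to 4 d.p.).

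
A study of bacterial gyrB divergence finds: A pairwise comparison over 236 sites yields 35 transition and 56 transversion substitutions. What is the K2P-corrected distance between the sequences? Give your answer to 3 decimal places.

P = 35/236 ≈ 0.148305 and Q = 56/236 ≈ 0.237288.
Under the Kimura two-parameter model, d = −½ ln(1 − 2P − Q) − ¼ ln(1 − 2Q).
1 − 2P − Q = 0.466102, giving −½ ln(0.466102) = 0.381675.
1 − 2Q = 0.525424, giving −¼ ln(0.525424) = 0.160887.
d = 0.381675 + 0.160887 = 0.542562.

0.543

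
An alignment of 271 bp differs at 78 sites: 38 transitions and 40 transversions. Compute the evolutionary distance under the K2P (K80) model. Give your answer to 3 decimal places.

0.367

P = 38/271 ≈ 0.140221 and Q = 40/271 ≈ 0.147601.
Under the Kimura two-parameter model, d = −½ ln(1 − 2P − Q) − ¼ ln(1 − 2Q).
1 − 2P − Q = 0.571957, giving −½ ln(0.571957) = 0.279346.
1 − 2Q = 0.704798, giving −¼ ln(0.704798) = 0.087461.
d = 0.279346 + 0.087461 = 0.366807.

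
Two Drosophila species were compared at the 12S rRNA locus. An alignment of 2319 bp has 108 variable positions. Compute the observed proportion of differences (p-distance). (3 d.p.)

p = 108/2319 = 0.046571… ≈ 0.047 (to 3 d.p.).

0.047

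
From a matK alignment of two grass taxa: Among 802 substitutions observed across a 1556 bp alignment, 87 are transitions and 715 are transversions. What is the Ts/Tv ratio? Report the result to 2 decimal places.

0.12

R = 87/715 = 0.121678… ≈ 0.12 (to 2 d.p.).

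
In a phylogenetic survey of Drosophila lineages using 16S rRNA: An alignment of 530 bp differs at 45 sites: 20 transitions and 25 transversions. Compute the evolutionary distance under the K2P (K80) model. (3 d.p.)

P = 20/530 ≈ 0.037736 and Q = 25/530 ≈ 0.04717.
Under the Kimura two-parameter model, d = −½ ln(1 − 2P − Q) − ¼ ln(1 − 2Q).
1 − 2P − Q = 0.877358, giving −½ ln(0.877358) = 0.065420.
1 − 2Q = 0.90566, giving −¼ ln(0.90566) = 0.024773.
d = 0.065420 + 0.024773 = 0.090193.

0.090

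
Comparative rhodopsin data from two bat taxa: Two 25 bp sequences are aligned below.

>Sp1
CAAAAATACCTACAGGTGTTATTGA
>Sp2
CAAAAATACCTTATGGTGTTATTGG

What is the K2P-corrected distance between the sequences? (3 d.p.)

Of 25 sites, 1 differences are transitions and 3 are transversions, so P = 1/25 = 0.04 and Q = 3/25 = 0.12.
Under the Kimura two-parameter model, d = −½ ln(1 − 2P − Q) − ¼ ln(1 − 2Q).
1 − 2P − Q = 0.8, giving −½ ln(0.8) = 0.111572.
1 − 2Q = 0.76, giving −¼ ln(0.76) = 0.068609.
d = 0.111572 + 0.068609 = 0.180181.

0.180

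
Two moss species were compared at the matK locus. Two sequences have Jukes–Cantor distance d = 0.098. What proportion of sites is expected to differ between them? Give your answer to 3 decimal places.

p = (3/4)(1 − e^(−4d/3)) = 0.75 × (1 − e^(-0.130667)) = 0.75 × (1 − 0.877510) = 0.091868.

0.092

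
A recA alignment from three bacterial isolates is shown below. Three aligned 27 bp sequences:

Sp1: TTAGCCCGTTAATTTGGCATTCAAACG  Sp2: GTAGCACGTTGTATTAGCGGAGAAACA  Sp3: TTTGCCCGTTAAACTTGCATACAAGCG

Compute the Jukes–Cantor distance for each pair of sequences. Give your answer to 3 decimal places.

d(Sp1,Sp2) = 0.588, d(Sp1,Sp3) = 0.264, d(Sp2,Sp3) = 0.673

Sp1–Sp2: 11/27 sites differ → p ≈ 0.407407, d = −0.75 ln(1 − 0.543209) = 0.587647 ≈ 0.588.
Sp1–Sp3: 6/27 sites differ → p ≈ 0.222222, d = −0.75 ln(1 − 0.296296) = 0.263548 ≈ 0.264.
Sp2–Sp3: 12/27 sites differ → p ≈ 0.444444, d = −0.75 ln(1 − 0.592592) = 0.673455 ≈ 0.673.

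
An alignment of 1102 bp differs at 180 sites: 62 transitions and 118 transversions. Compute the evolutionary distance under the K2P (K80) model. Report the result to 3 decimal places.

P = 62/1102 ≈ 0.056261 and Q = 118/1102 ≈ 0.107078.
Under the Kimura two-parameter model, d = −½ ln(1 − 2P − Q) − ¼ ln(1 − 2Q).
1 − 2P − Q = 0.7804, giving −½ ln(0.7804) = 0.123974.
1 − 2Q = 0.785844, giving −¼ ln(0.785844) = 0.060249.
d = 0.123974 + 0.060249 = 0.184223.

0.184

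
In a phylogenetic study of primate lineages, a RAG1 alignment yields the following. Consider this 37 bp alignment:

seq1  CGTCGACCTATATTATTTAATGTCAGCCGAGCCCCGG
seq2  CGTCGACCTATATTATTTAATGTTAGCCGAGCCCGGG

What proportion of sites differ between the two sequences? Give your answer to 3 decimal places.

The sequences differ at 2 of 37 positions (sites 24, 35).
p = 2/37 = 0.054054… ≈ 0.054 (to 3 d.p.).

0.054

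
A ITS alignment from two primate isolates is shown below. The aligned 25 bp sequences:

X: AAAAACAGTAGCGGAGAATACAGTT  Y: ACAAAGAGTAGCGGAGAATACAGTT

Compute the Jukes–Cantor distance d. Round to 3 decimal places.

The sequences differ at 2 of 25 sites (2, 6), so p = 2/25 = 0.08.
d = −(3/4) ln(1 − 4p/3) = −0.75 ln(1 − 0.106667) = −0.75 ln(0.893333)
  = −0.75 × (-0.112796) = 0.084597 substitutions/site.

0.085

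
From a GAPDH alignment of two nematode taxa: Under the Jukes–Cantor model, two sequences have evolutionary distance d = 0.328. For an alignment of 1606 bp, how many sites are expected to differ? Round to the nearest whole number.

Invert JC69: p = (3/4)(1 − e^(−4d/3)) = 0.75 × (1 − e^(-0.437333)) = 0.75 × (1 − 0.645756) = 0.265683.
Expected differing sites = pL ≈ 0.265683 × 1606 = 426.686898 ≈ 427.

427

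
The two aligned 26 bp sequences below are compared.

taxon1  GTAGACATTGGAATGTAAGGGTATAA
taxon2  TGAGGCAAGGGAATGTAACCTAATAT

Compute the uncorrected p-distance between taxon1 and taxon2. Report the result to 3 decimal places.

The sequences differ at 10 of 26 positions (sites 1, 2, 5, 8, 9, 19, 20, 21, 22, 26).
p = 10/26 = 0.384615… ≈ 0.385 (to 3 d.p.).

0.385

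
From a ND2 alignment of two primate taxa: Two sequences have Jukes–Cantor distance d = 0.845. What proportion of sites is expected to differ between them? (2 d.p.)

p = (3/4)(1 − e^(−4d/3)) = 0.75 × (1 − e^(-1.126667)) = 0.75 × (1 − 0.324112) = 0.506916.

0.51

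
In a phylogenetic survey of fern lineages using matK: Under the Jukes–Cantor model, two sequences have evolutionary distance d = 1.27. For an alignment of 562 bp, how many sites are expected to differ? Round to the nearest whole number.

344

Invert JC69: p = (3/4)(1 − e^(−4d/3)) = 0.75 × (1 − e^(-1.693333)) = 0.75 × (1 − 0.183906) = 0.612071.
Expected differing sites = pL ≈ 0.612071 × 562 = 343.983902 ≈ 344.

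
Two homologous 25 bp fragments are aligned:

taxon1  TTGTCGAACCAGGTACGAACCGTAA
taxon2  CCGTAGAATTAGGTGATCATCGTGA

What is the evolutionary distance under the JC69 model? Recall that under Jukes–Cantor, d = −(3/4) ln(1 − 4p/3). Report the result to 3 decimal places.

The sequences differ at 11 of 25 sites, so p = 11/25 = 0.44.
d = −(3/4) ln(1 − 4p/3) = −0.75 ln(1 − 0.586667) = −0.75 ln(0.413333)
  = −0.75 × (-0.883502) = 0.662627 substitutions/site.

0.663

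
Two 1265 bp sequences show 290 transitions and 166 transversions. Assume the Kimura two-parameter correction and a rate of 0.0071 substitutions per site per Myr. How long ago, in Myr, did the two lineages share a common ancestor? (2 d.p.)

P = 290/1265 ≈ 0.229249 and Q = 166/1265 ≈ 0.131225.
Under the Kimura two-parameter model, d = −½ ln(1 − 2P − Q) − ¼ ln(1 − 2Q).
1 − 2P − Q = 0.410277, giving −½ ln(0.410277) = 0.445461.
1 − 2Q = 0.73755, giving −¼ ln(0.73755) = 0.076105.
d = 0.445461 + 0.076105 = 0.521566.
Under a molecular clock d = 2μt, so t = d/(2μ) = 0.521566 / (2 × 0.0071) = 36.73 Myr.

36.73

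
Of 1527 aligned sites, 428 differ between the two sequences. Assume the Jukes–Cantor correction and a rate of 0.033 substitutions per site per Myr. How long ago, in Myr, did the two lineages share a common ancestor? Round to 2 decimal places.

p = 428/1527 ≈ 0.280288.
d = −(3/4) ln(1 − 4p/3) = −0.75 ln(1 − 0.373717) = −0.75 ln(0.626283)
  = −0.75 × (-0.467953) = 0.350965 substitutions/site.
Under a molecular clock d = 2μt, so t = d/(2μ) = 0.350965 / (2 × 0.033) = 5.32 Myr.

5.32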